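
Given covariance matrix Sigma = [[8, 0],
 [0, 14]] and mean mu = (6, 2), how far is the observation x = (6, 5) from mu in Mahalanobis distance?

Step 1 — centre the observation: (x - mu) = (0, 3).

Step 2 — invert Sigma. det(Sigma) = 8·14 - (0)² = 112.
  Sigma^{-1} = (1/det) · [[d, -b], [-b, a]] = [[0.125, 0],
 [0, 0.0714]].

Step 3 — form the quadratic (x - mu)^T · Sigma^{-1} · (x - mu):
  Sigma^{-1} · (x - mu) = (0, 0.2143).
  (x - mu)^T · [Sigma^{-1} · (x - mu)] = (0)·(0) + (3)·(0.2143) = 0.6429.

Step 4 — take square root: d = √(0.6429) ≈ 0.8018.

d(x, mu) = √(0.6429) ≈ 0.8018


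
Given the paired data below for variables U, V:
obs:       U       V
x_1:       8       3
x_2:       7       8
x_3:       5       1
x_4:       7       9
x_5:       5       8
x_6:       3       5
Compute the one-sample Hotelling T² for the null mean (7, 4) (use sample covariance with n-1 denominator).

Step 1 — sample mean vector:
  mean(U) = (8 + 7 + 5 + 7 + 5 + 3) / 6 = 35/6 = 5.8333
  mean(V) = (3 + 8 + 1 + 9 + 8 + 5) / 6 = 34/6 = 5.6667
  x̄ = (5.8333, 5.6667),  deviation x̄ - mu_0 = (5.8333, 5.6667) - (7, 4) = (-1.1667, 1.6667).

Step 2 — sample covariance matrix, S[i,j] = (1/(n-1)) · Σ_k (x_{k,i} - mean_i) · (x_{k,j} - mean_j), divisor n-1 = 5:
  S[U,U] = ((2.1667)·(2.1667) + (1.1667)·(1.1667) + (-0.8333)·(-0.8333) + (1.1667)·(1.1667) + (-0.8333)·(-0.8333) + (-2.8333)·(-2.8333)) / 5 = 16.8333/5 = 3.3667
  S[U,V] = ((2.1667)·(-2.6667) + (1.1667)·(2.3333) + (-0.8333)·(-4.6667) + (1.1667)·(3.3333) + (-0.8333)·(2.3333) + (-2.8333)·(-0.6667)) / 5 = 4.6667/5 = 0.9333
  S[V,V] = ((-2.6667)·(-2.6667) + (2.3333)·(2.3333) + (-4.6667)·(-4.6667) + (3.3333)·(3.3333) + (2.3333)·(2.3333) + (-0.6667)·(-0.6667)) / 5 = 51.3333/5 = 10.2667
  S = [[3.3667, 0.9333],
 [0.9333, 10.2667]].

Step 3 — invert S. det(S) = 3.3667·10.2667 - (0.9333)² = 33.6933.
  S^{-1} = (1/det) · [[d, -b], [-b, a]] = [[0.3047, -0.0277],
 [-0.0277, 0.0999]].

Step 4 — quadratic form (x̄ - mu_0)^T · S^{-1} · (x̄ - mu_0):
  S^{-1} · (x̄ - mu_0) = (-0.4017, 0.1989),
  (x̄ - mu_0)^T · [...] = (-1.1667)·(-0.4017) + (1.6667)·(0.1989) = 0.8.

Step 5 — scale by n: T² = 6 · 0.8 = 4.8002.

T² ≈ 4.8002


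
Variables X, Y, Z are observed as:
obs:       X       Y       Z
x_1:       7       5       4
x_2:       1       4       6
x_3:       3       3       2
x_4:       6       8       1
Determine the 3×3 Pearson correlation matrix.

Step 1 — column means:
  mean(X) = (7 + 1 + 3 + 6) / 4 = 17/4 = 4.25
  mean(Y) = (5 + 4 + 3 + 8) / 4 = 20/4 = 5
  mean(Z) = (4 + 6 + 2 + 1) / 4 = 13/4 = 3.25

Step 2 — sample variances and covariances s[i,j] = (1/(n-1)) · Σ_k (x_{k,i} - mean_i) · (x_{k,j} - mean_j), with n-1 = 3:
  s[X,X] = ((2.75)·(2.75) + (-3.25)·(-3.25) + (-1.25)·(-1.25) + (1.75)·(1.75)) / 3 = 22.75/3 = 7.5833
  s[X,Y] = ((2.75)·(0) + (-3.25)·(-1) + (-1.25)·(-2) + (1.75)·(3)) / 3 = 11/3 = 3.6667
  s[X,Z] = ((2.75)·(0.75) + (-3.25)·(2.75) + (-1.25)·(-1.25) + (1.75)·(-2.25)) / 3 = -9.25/3 = -3.0833
  s[Y,Y] = ((0)·(0) + (-1)·(-1) + (-2)·(-2) + (3)·(3)) / 3 = 14/3 = 4.6667
  s[Y,Z] = ((0)·(0.75) + (-1)·(2.75) + (-2)·(-1.25) + (3)·(-2.25)) / 3 = -7/3 = -2.3333
  s[Z,Z] = ((0.75)·(0.75) + (2.75)·(2.75) + (-1.25)·(-1.25) + (-2.25)·(-2.25)) / 3 = 14.75/3 = 4.9167
  Sample standard deviations s_i = √(s[i,i]):
  s(X) = √(7.5833) = 2.7538
  s(Y) = √(4.6667) = 2.1602
  s(Z) = √(4.9167) = 2.2174

Step 3 — r_{ij} = s_{ij} / (s_i · s_j):
  r[X,X] = 1 (diagonal).
  r[X,Y] = 3.6667 / (2.7538 · 2.1602) = 3.6667 / 5.9489 = 0.6164
  r[X,Z] = -3.0833 / (2.7538 · 2.2174) = -3.0833 / 6.1061 = -0.505
  r[Y,Y] = 1 (diagonal).
  r[Y,Z] = -2.3333 / (2.1602 · 2.2174) = -2.3333 / 4.79 = -0.4871
  r[Z,Z] = 1 (diagonal).

R is symmetric with unit diagonal. Assembling:

R = [[1, 0.6164, -0.505],
 [0.6164, 1, -0.4871],
 [-0.505, -0.4871, 1]]


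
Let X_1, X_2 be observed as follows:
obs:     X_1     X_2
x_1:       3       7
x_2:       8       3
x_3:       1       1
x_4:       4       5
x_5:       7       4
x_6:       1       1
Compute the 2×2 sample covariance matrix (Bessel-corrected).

Step 1 — column means:
  mean(X_1) = (3 + 8 + 1 + 4 + 7 + 1) / 6 = 24/6 = 4
  mean(X_2) = (7 + 3 + 1 + 5 + 4 + 1) / 6 = 21/6 = 3.5

Step 2 — sample covariance S[i,j] = (1/(n-1)) · Σ_k (x_{k,i} - mean_i) · (x_{k,j} - mean_j), with n-1 = 5.
  S[X_1,X_1] = ((-1)·(-1) + (4)·(4) + (-3)·(-3) + (0)·(0) + (3)·(3) + (-3)·(-3)) / 5 = 44/5 = 8.8
  S[X_1,X_2] = ((-1)·(3.5) + (4)·(-0.5) + (-3)·(-2.5) + (0)·(1.5) + (3)·(0.5) + (-3)·(-2.5)) / 5 = 11/5 = 2.2
  S[X_2,X_2] = ((3.5)·(3.5) + (-0.5)·(-0.5) + (-2.5)·(-2.5) + (1.5)·(1.5) + (0.5)·(0.5) + (-2.5)·(-2.5)) / 5 = 27.5/5 = 5.5

S is symmetric (S[j,i] = S[i,j]). Assembling:

S = [[8.8, 2.2],
 [2.2, 5.5]]


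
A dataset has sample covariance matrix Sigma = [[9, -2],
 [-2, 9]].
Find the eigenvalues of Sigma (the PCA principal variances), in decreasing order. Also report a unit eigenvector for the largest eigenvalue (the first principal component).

Step 1 — characteristic polynomial of 2×2 Sigma:
  det(Sigma - λI) = λ² - trace · λ + det = 0.
  trace = 9 + 9 = 18, det = 9·9 - (-2)² = 77.
Step 2 — discriminant:
  Δ = trace² - 4·det = 324 - 308 = 16.
Step 3 — eigenvalues:
  λ = (trace ± √Δ)/2 = (18 ± 4)/2,
  λ_1 = 11,  λ_2 = 7.

Step 4 — unit eigenvector for λ_1: solve (Sigma - λ_1 I)v = 0. First row:
  (9 - 11)·v_x + (-2)·v_y = 0, i.e. (-2)·v_x + (-2)·v_y = 0,
  so v ∝ (b, λ_1 - a) = (-2, 2); multiply by -1 so the first entry is positive: u = (2, -2).
  ||u|| = √((2)² + (-2)²) = √(8) ≈ 2.8284,
  v_1 = u/||u|| ≈ (0.7071, -0.7071) (||v_1|| = 1).

λ_1 = 11,  λ_2 = 7;  v_1 ≈ (0.7071, -0.7071)


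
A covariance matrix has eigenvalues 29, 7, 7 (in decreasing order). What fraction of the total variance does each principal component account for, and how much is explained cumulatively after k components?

Step 1 — total variance = trace(Sigma) = Σ λ_i = 29 + 7 + 7 = 43.

Step 2 — fraction explained by component i = λ_i / Σ λ:
  PC1: 29/43 = 0.6744
  PC2: 7/43 = 0.1628
  PC3: 7/43 = 0.1628

Step 3 — cumulative fraction after k components = (λ_1 + ... + λ_k) / Σ λ:
  k = 1: 29/43 = 0.6744
  k = 2: (29 + 7)/43 = 36/43 = 0.8372
  k = 3: (29 + 7 + 7)/43 = 43/43 = 1

Summary (fraction, with percent):

explained: PC1 0.6744 (67.44%), PC2 0.1628 (16.28%), PC3 0.1628 (16.28%);  cumulative: 0.6744, 0.8372, 1


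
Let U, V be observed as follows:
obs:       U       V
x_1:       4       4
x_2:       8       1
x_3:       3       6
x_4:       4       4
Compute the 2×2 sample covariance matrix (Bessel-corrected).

Step 1 — column means:
  mean(U) = (4 + 8 + 3 + 4) / 4 = 19/4 = 4.75
  mean(V) = (4 + 1 + 6 + 4) / 4 = 15/4 = 3.75

Step 2 — sample covariance S[i,j] = (1/(n-1)) · Σ_k (x_{k,i} - mean_i) · (x_{k,j} - mean_j), with n-1 = 3.
  S[U,U] = ((-0.75)·(-0.75) + (3.25)·(3.25) + (-1.75)·(-1.75) + (-0.75)·(-0.75)) / 3 = 14.75/3 = 4.9167
  S[U,V] = ((-0.75)·(0.25) + (3.25)·(-2.75) + (-1.75)·(2.25) + (-0.75)·(0.25)) / 3 = -13.25/3 = -4.4167
  S[V,V] = ((0.25)·(0.25) + (-2.75)·(-2.75) + (2.25)·(2.25) + (0.25)·(0.25)) / 3 = 12.75/3 = 4.25

S is symmetric (S[j,i] = S[i,j]). Assembling:

S = [[4.9167, -4.4167],
 [-4.4167, 4.25]]


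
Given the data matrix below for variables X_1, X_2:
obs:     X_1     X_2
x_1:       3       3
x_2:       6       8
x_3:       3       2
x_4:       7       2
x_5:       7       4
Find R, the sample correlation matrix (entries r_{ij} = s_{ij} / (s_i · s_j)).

Step 1 — column means:
  mean(X_1) = (3 + 6 + 3 + 7 + 7) / 5 = 26/5 = 5.2
  mean(X_2) = (3 + 8 + 2 + 2 + 4) / 5 = 19/5 = 3.8

Step 2 — sample variances and covariances s[i,j] = (1/(n-1)) · Σ_k (x_{k,i} - mean_i) · (x_{k,j} - mean_j), with n-1 = 4:
  s[X_1,X_1] = ((-2.2)·(-2.2) + (0.8)·(0.8) + (-2.2)·(-2.2) + (1.8)·(1.8) + (1.8)·(1.8)) / 4 = 16.8/4 = 4.2
  s[X_1,X_2] = ((-2.2)·(-0.8) + (0.8)·(4.2) + (-2.2)·(-1.8) + (1.8)·(-1.8) + (1.8)·(0.2)) / 4 = 6.2/4 = 1.55
  s[X_2,X_2] = ((-0.8)·(-0.8) + (4.2)·(4.2) + (-1.8)·(-1.8) + (-1.8)·(-1.8) + (0.2)·(0.2)) / 4 = 24.8/4 = 6.2
  Sample standard deviations s_i = √(s[i,i]):
  s(X_1) = √(4.2) = 2.0494
  s(X_2) = √(6.2) = 2.49

Step 3 — r_{ij} = s_{ij} / (s_i · s_j):
  r[X_1,X_1] = 1 (diagonal).
  r[X_1,X_2] = 1.55 / (2.0494 · 2.49) = 1.55 / 5.1029 = 0.3037
  r[X_2,X_2] = 1 (diagonal).

R is symmetric with unit diagonal. Assembling:

R = [[1, 0.3037],
 [0.3037, 1]]


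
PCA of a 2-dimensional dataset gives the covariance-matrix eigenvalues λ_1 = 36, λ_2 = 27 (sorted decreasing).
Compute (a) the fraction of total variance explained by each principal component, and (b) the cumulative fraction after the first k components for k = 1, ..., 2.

Step 1 — total variance = trace(Sigma) = Σ λ_i = 36 + 27 = 63.

Step 2 — fraction explained by component i = λ_i / Σ λ:
  PC1: 36/63 = 0.5714
  PC2: 27/63 = 0.4286

Step 3 — cumulative fraction after k components = (λ_1 + ... + λ_k) / Σ λ:
  k = 1: 36/63 = 0.5714
  k = 2: (36 + 27)/63 = 63/63 = 1

Summary (fraction, with percent):

explained: PC1 0.5714 (57.14%), PC2 0.4286 (42.86%);  cumulative: 0.5714, 1


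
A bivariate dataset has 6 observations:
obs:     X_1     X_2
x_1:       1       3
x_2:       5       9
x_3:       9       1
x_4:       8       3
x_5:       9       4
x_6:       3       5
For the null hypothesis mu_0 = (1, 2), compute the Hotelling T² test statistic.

Step 1 — sample mean vector:
  mean(X_1) = (1 + 5 + 9 + 8 + 9 + 3) / 6 = 35/6 = 5.8333
  mean(X_2) = (3 + 9 + 1 + 3 + 4 + 5) / 6 = 25/6 = 4.1667
  x̄ = (5.8333, 4.1667),  deviation x̄ - mu_0 = (5.8333, 4.1667) - (1, 2) = (4.8333, 2.1667).

Step 2 — sample covariance matrix, S[i,j] = (1/(n-1)) · Σ_k (x_{k,i} - mean_i) · (x_{k,j} - mean_j), divisor n-1 = 5:
  S[X_1,X_1] = ((-4.8333)·(-4.8333) + (-0.8333)·(-0.8333) + (3.1667)·(3.1667) + (2.1667)·(2.1667) + (3.1667)·(3.1667) + (-2.8333)·(-2.8333)) / 5 = 56.8333/5 = 11.3667
  S[X_1,X_2] = ((-4.8333)·(-1.1667) + (-0.8333)·(4.8333) + (3.1667)·(-3.1667) + (2.1667)·(-1.1667) + (3.1667)·(-0.1667) + (-2.8333)·(0.8333)) / 5 = -13.8333/5 = -2.7667
  S[X_2,X_2] = ((-1.1667)·(-1.1667) + (4.8333)·(4.8333) + (-3.1667)·(-3.1667) + (-1.1667)·(-1.1667) + (-0.1667)·(-0.1667) + (0.8333)·(0.8333)) / 5 = 36.8333/5 = 7.3667
  S = [[11.3667, -2.7667],
 [-2.7667, 7.3667]].

Step 3 — invert S. det(S) = 11.3667·7.3667 - (-2.7667)² = 76.08.
  S^{-1} = (1/det) · [[d, -b], [-b, a]] = [[0.0968, 0.0364],
 [0.0364, 0.1494]].

Step 4 — quadratic form (x̄ - mu_0)^T · S^{-1} · (x̄ - mu_0):
  S^{-1} · (x̄ - mu_0) = (0.5468, 0.4995),
  (x̄ - mu_0)^T · [...] = (4.8333)·(0.5468) + (2.1667)·(0.4995) = 3.725.

Step 5 — scale by n: T² = 6 · 3.725 = 22.3502.

T² ≈ 22.3502


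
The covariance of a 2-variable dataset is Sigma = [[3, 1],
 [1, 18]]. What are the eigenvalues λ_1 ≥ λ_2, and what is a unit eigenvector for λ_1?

Step 1 — characteristic polynomial of 2×2 Sigma:
  det(Sigma - λI) = λ² - trace · λ + det = 0.
  trace = 3 + 18 = 21, det = 3·18 - (1)² = 53.
Step 2 — discriminant:
  Δ = trace² - 4·det = 441 - 212 = 229.
Step 3 — eigenvalues:
  λ = (trace ± √Δ)/2 = (21 ± 15.1327)/2,
  λ_1 = 18.0664,  λ_2 = 2.9336.

Step 4 — unit eigenvector for λ_1: solve (Sigma - λ_1 I)v = 0. First row:
  (3 - 18.0664)·v_x + (1)·v_y = 0, i.e. (-15.0664)·v_x + (1)·v_y = 0,
  so v ∝ (b, λ_1 - a) = (1, 15.0664) = u.
  ||u|| = √((1)² + (15.0664)²) = √(227.9956) ≈ 15.0995,
  v_1 = u/||u|| ≈ (0.0662, 0.9978) (||v_1|| = 1).

λ_1 = 18.0664,  λ_2 = 2.9336;  v_1 ≈ (0.0662, 0.9978)


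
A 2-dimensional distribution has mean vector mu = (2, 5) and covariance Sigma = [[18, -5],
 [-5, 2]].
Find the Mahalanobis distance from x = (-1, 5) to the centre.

Step 1 — centre the observation: (x - mu) = (-3, 0).

Step 2 — invert Sigma. det(Sigma) = 18·2 - (-5)² = 11.
  Sigma^{-1} = (1/det) · [[d, -b], [-b, a]] = [[0.1818, 0.4545],
 [0.4545, 1.6364]].

Step 3 — form the quadratic (x - mu)^T · Sigma^{-1} · (x - mu):
  Sigma^{-1} · (x - mu) = (-0.5455, -1.3636).
  (x - mu)^T · [Sigma^{-1} · (x - mu)] = (-3)·(-0.5455) + (0)·(-1.3636) = 1.6364.

Step 4 — take square root: d = √(1.6364) ≈ 1.2792.

d(x, mu) = √(1.6364) ≈ 1.2792


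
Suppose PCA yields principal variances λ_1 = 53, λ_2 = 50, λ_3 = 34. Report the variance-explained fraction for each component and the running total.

Step 1 — total variance = trace(Sigma) = Σ λ_i = 53 + 50 + 34 = 137.

Step 2 — fraction explained by component i = λ_i / Σ λ:
  PC1: 53/137 = 0.3869
  PC2: 50/137 = 0.365
  PC3: 34/137 = 0.2482

Step 3 — cumulative fraction after k components = (λ_1 + ... + λ_k) / Σ λ:
  k = 1: 53/137 = 0.3869
  k = 2: (53 + 50)/137 = 103/137 = 0.7518
  k = 3: (53 + 50 + 34)/137 = 137/137 = 1

Summary (fraction, with percent):

explained: PC1 0.3869 (38.69%), PC2 0.365 (36.5%), PC3 0.2482 (24.82%);  cumulative: 0.3869, 0.7518, 1


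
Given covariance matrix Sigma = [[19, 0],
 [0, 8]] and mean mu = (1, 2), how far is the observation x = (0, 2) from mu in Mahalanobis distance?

Step 1 — centre the observation: (x - mu) = (-1, 0).

Step 2 — invert Sigma. det(Sigma) = 19·8 - (0)² = 152.
  Sigma^{-1} = (1/det) · [[d, -b], [-b, a]] = [[0.0526, 0],
 [0, 0.125]].

Step 3 — form the quadratic (x - mu)^T · Sigma^{-1} · (x - mu):
  Sigma^{-1} · (x - mu) = (-0.0526, 0).
  (x - mu)^T · [Sigma^{-1} · (x - mu)] = (-1)·(-0.0526) + (0)·(0) = 0.0526.

Step 4 — take square root: d = √(0.0526) ≈ 0.2294.

d(x, mu) = √(0.0526) ≈ 0.2294


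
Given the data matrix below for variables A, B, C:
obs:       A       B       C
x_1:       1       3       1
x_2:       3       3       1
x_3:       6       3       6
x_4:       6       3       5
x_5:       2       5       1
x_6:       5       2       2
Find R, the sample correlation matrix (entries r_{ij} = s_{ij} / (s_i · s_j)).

Step 1 — column means:
  mean(A) = (1 + 3 + 6 + 6 + 2 + 5) / 6 = 23/6 = 3.8333
  mean(B) = (3 + 3 + 3 + 3 + 5 + 2) / 6 = 19/6 = 3.1667
  mean(C) = (1 + 1 + 6 + 5 + 1 + 2) / 6 = 16/6 = 2.6667

Step 2 — sample variances and covariances s[i,j] = (1/(n-1)) · Σ_k (x_{k,i} - mean_i) · (x_{k,j} - mean_j), with n-1 = 5:
  s[A,A] = ((-2.8333)·(-2.8333) + (-0.8333)·(-0.8333) + (2.1667)·(2.1667) + (2.1667)·(2.1667) + (-1.8333)·(-1.8333) + (1.1667)·(1.1667)) / 5 = 22.8333/5 = 4.5667
  s[A,B] = ((-2.8333)·(-0.1667) + (-0.8333)·(-0.1667) + (2.1667)·(-0.1667) + (2.1667)·(-0.1667) + (-1.8333)·(1.8333) + (1.1667)·(-1.1667)) / 5 = -4.8333/5 = -0.9667
  s[A,C] = ((-2.8333)·(-1.6667) + (-0.8333)·(-1.6667) + (2.1667)·(3.3333) + (2.1667)·(2.3333) + (-1.8333)·(-1.6667) + (1.1667)·(-0.6667)) / 5 = 20.6667/5 = 4.1333
  s[B,B] = ((-0.1667)·(-0.1667) + (-0.1667)·(-0.1667) + (-0.1667)·(-0.1667) + (-0.1667)·(-0.1667) + (1.8333)·(1.8333) + (-1.1667)·(-1.1667)) / 5 = 4.8333/5 = 0.9667
  s[B,C] = ((-0.1667)·(-1.6667) + (-0.1667)·(-1.6667) + (-0.1667)·(3.3333) + (-0.1667)·(2.3333) + (1.8333)·(-1.6667) + (-1.1667)·(-0.6667)) / 5 = -2.6667/5 = -0.5333
  s[C,C] = ((-1.6667)·(-1.6667) + (-1.6667)·(-1.6667) + (3.3333)·(3.3333) + (2.3333)·(2.3333) + (-1.6667)·(-1.6667) + (-0.6667)·(-0.6667)) / 5 = 25.3333/5 = 5.0667
  Sample standard deviations s_i = √(s[i,i]):
  s(A) = √(4.5667) = 2.137
  s(B) = √(0.9667) = 0.9832
  s(C) = √(5.0667) = 2.2509

Step 3 — r_{ij} = s_{ij} / (s_i · s_j):
  r[A,A] = 1 (diagonal).
  r[A,B] = -0.9667 / (2.137 · 0.9832) = -0.9667 / 2.1011 = -0.4601
  r[A,C] = 4.1333 / (2.137 · 2.2509) = 4.1333 / 4.8102 = 0.8593
  r[B,B] = 1 (diagonal).
  r[B,C] = -0.5333 / (0.9832 · 2.2509) = -0.5333 / 2.2131 = -0.241
  r[C,C] = 1 (diagonal).

R is symmetric with unit diagonal. Assembling:

R = [[1, -0.4601, 0.8593],
 [-0.4601, 1, -0.241],
 [0.8593, -0.241, 1]]


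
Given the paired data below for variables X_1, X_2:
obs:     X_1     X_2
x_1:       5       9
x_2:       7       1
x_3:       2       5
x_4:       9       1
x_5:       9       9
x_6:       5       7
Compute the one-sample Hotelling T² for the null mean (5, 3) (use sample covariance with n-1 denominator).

Step 1 — sample mean vector:
  mean(X_1) = (5 + 7 + 2 + 9 + 9 + 5) / 6 = 37/6 = 6.1667
  mean(X_2) = (9 + 1 + 5 + 1 + 9 + 7) / 6 = 32/6 = 5.3333
  x̄ = (6.1667, 5.3333),  deviation x̄ - mu_0 = (6.1667, 5.3333) - (5, 3) = (1.1667, 2.3333).

Step 2 — sample covariance matrix, S[i,j] = (1/(n-1)) · Σ_k (x_{k,i} - mean_i) · (x_{k,j} - mean_j), divisor n-1 = 5:
  S[X_1,X_1] = ((-1.1667)·(-1.1667) + (0.8333)·(0.8333) + (-4.1667)·(-4.1667) + (2.8333)·(2.8333) + (2.8333)·(2.8333) + (-1.1667)·(-1.1667)) / 5 = 36.8333/5 = 7.3667
  S[X_1,X_2] = ((-1.1667)·(3.6667) + (0.8333)·(-4.3333) + (-4.1667)·(-0.3333) + (2.8333)·(-4.3333) + (2.8333)·(3.6667) + (-1.1667)·(1.6667)) / 5 = -10.3333/5 = -2.0667
  S[X_2,X_2] = ((3.6667)·(3.6667) + (-4.3333)·(-4.3333) + (-0.3333)·(-0.3333) + (-4.3333)·(-4.3333) + (3.6667)·(3.6667) + (1.6667)·(1.6667)) / 5 = 67.3333/5 = 13.4667
  S = [[7.3667, -2.0667],
 [-2.0667, 13.4667]].

Step 3 — invert S. det(S) = 7.3667·13.4667 - (-2.0667)² = 94.9333.
  S^{-1} = (1/det) · [[d, -b], [-b, a]] = [[0.1419, 0.0218],
 [0.0218, 0.0776]].

Step 4 — quadratic form (x̄ - mu_0)^T · S^{-1} · (x̄ - mu_0):
  S^{-1} · (x̄ - mu_0) = (0.2163, 0.2065),
  (x̄ - mu_0)^T · [...] = (1.1667)·(0.2163) + (2.3333)·(0.2065) = 0.7341.

Step 5 — scale by n: T² = 6 · 0.7341 = 4.4045.

T² ≈ 4.4045


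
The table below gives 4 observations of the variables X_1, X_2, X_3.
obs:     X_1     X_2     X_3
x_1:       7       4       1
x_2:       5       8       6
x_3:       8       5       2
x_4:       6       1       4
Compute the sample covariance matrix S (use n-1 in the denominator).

Step 1 — column means:
  mean(X_1) = (7 + 5 + 8 + 6) / 4 = 26/4 = 6.5
  mean(X_2) = (4 + 8 + 5 + 1) / 4 = 18/4 = 4.5
  mean(X_3) = (1 + 6 + 2 + 4) / 4 = 13/4 = 3.25

Step 2 — sample covariance S[i,j] = (1/(n-1)) · Σ_k (x_{k,i} - mean_i) · (x_{k,j} - mean_j), with n-1 = 3.
  S[X_1,X_1] = ((0.5)·(0.5) + (-1.5)·(-1.5) + (1.5)·(1.5) + (-0.5)·(-0.5)) / 3 = 5/3 = 1.6667
  S[X_1,X_2] = ((0.5)·(-0.5) + (-1.5)·(3.5) + (1.5)·(0.5) + (-0.5)·(-3.5)) / 3 = -3/3 = -1
  S[X_1,X_3] = ((0.5)·(-2.25) + (-1.5)·(2.75) + (1.5)·(-1.25) + (-0.5)·(0.75)) / 3 = -7.5/3 = -2.5
  S[X_2,X_2] = ((-0.5)·(-0.5) + (3.5)·(3.5) + (0.5)·(0.5) + (-3.5)·(-3.5)) / 3 = 25/3 = 8.3333
  S[X_2,X_3] = ((-0.5)·(-2.25) + (3.5)·(2.75) + (0.5)·(-1.25) + (-3.5)·(0.75)) / 3 = 7.5/3 = 2.5
  S[X_3,X_3] = ((-2.25)·(-2.25) + (2.75)·(2.75) + (-1.25)·(-1.25) + (0.75)·(0.75)) / 3 = 14.75/3 = 4.9167

S is symmetric (S[j,i] = S[i,j]). Assembling:

S = [[1.6667, -1, -2.5],
 [-1, 8.3333, 2.5],
 [-2.5, 2.5, 4.9167]]


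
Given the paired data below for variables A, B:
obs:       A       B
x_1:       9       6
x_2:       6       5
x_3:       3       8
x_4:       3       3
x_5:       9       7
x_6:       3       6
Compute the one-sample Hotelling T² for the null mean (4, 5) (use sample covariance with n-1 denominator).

Step 1 — sample mean vector:
  mean(A) = (9 + 6 + 3 + 3 + 9 + 3) / 6 = 33/6 = 5.5
  mean(B) = (6 + 5 + 8 + 3 + 7 + 6) / 6 = 35/6 = 5.8333
  x̄ = (5.5, 5.8333),  deviation x̄ - mu_0 = (5.5, 5.8333) - (4, 5) = (1.5, 0.8333).

Step 2 — sample covariance matrix, S[i,j] = (1/(n-1)) · Σ_k (x_{k,i} - mean_i) · (x_{k,j} - mean_j), divisor n-1 = 5:
  S[A,A] = ((3.5)·(3.5) + (0.5)·(0.5) + (-2.5)·(-2.5) + (-2.5)·(-2.5) + (3.5)·(3.5) + (-2.5)·(-2.5)) / 5 = 43.5/5 = 8.7
  S[A,B] = ((3.5)·(0.1667) + (0.5)·(-0.8333) + (-2.5)·(2.1667) + (-2.5)·(-2.8333) + (3.5)·(1.1667) + (-2.5)·(0.1667)) / 5 = 5.5/5 = 1.1
  S[B,B] = ((0.1667)·(0.1667) + (-0.8333)·(-0.8333) + (2.1667)·(2.1667) + (-2.8333)·(-2.8333) + (1.1667)·(1.1667) + (0.1667)·(0.1667)) / 5 = 14.8333/5 = 2.9667
  S = [[8.7, 1.1],
 [1.1, 2.9667]].

Step 3 — invert S. det(S) = 8.7·2.9667 - (1.1)² = 24.6.
  S^{-1} = (1/det) · [[d, -b], [-b, a]] = [[0.1206, -0.0447],
 [-0.0447, 0.3537]].

Step 4 — quadratic form (x̄ - mu_0)^T · S^{-1} · (x̄ - mu_0):
  S^{-1} · (x̄ - mu_0) = (0.1436, 0.2276),
  (x̄ - mu_0)^T · [...] = (1.5)·(0.1436) + (0.8333)·(0.2276) = 0.4051.

Step 5 — scale by n: T² = 6 · 0.4051 = 2.4309.

T² ≈ 2.4309


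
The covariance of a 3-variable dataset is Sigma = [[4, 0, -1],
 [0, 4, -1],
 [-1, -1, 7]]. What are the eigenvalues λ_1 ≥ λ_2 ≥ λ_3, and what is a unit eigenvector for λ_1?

Step 1 — characteristic polynomial p(λ) = det(λI - Sigma) = λ³ - tr·λ² + c_1·λ - det, where tr = trace, c_1 = sum of the principal 2×2 minors, det = det(Sigma):
  tr = 4 + 4 + 7 = 15,
  c_1 = (4·4 - (0)²) + (4·7 - (-1)²) + (4·7 - (-1)²) = 16 + 27 + 27 = 70,
  det = 4·(4·7 - (-1)²) - (0)·((0)·7 - (-1)·(-1)) + (-1)·((0)·(-1) - 4·(-1)) = 4·(27) - (0)·(-1) + (-1)·(4) = 104.
  So p(λ) = λ³ - 15λ² + 70λ - 104.
Step 2 — look for an integer root (rational root theorem: any rational root is an integer divisor of 104). Testing λ = 4:
  p(4) = 64 - 240 + 280 - 104 = 0  ✓
  Dividing out (λ - 4): p(λ) = (λ - 4)(λ² - 11λ + 26).
Step 3 — remaining eigenvalues from the quadratic λ² - 11λ + 26 = 0:
  Δ = 11² - 4·26 = 121 - 104 = 17,  λ = (11 ± √17)/2 = (11 ± 4.1231)/2 ≈ 7.5616 or 3.4384.
  Sorted: λ_1 = 7.5616,  λ_2 = 4,  λ_3 = 3.4384  (check: sum = 15 = tr ✓).

Step 4 — unit eigenvector for λ_1 ≈ 7.5616: v spans the null space of (Sigma - λ_1 I), whose rows are
  r_1 = (-3.5616, 0, -1),  r_2 = (0, -3.5616, -1),  r_3 = (-1, -1, -0.5616).
  v is orthogonal to every row, so take v ∝ r_1 × r_2 = ((0)·(-1) - (-1)·(-3.5616), (-1)·(0) - (-3.5616)·(-1), (-3.5616)·(-3.5616) - (0)·(0)) ≈ (-3.5616, -3.5616, 12.6847).
  Rescale (multiply by -1 so the first nonzero entry is positive): u = (3.5616, 3.5616, -12.6847).
  ||u|| = √((3.5616)² + (3.5616)² + (-12.6847)²) = √(186.2699) ≈ 13.6481,  v_1 = u/||u|| ≈ (0.261, 0.261, -0.9294) (||v_1|| = 1).

λ_1 = 7.5616,  λ_2 = 4,  λ_3 = 3.4384;  v_1 ≈ (0.261, 0.261, -0.9294)


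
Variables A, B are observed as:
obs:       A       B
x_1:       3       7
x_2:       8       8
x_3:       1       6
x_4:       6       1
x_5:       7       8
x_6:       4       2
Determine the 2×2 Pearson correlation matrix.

Step 1 — column means:
  mean(A) = (3 + 8 + 1 + 6 + 7 + 4) / 6 = 29/6 = 4.8333
  mean(B) = (7 + 8 + 6 + 1 + 8 + 2) / 6 = 32/6 = 5.3333

Step 2 — sample variances and covariances s[i,j] = (1/(n-1)) · Σ_k (x_{k,i} - mean_i) · (x_{k,j} - mean_j), with n-1 = 5:
  s[A,A] = ((-1.8333)·(-1.8333) + (3.1667)·(3.1667) + (-3.8333)·(-3.8333) + (1.1667)·(1.1667) + (2.1667)·(2.1667) + (-0.8333)·(-0.8333)) / 5 = 34.8333/5 = 6.9667
  s[A,B] = ((-1.8333)·(1.6667) + (3.1667)·(2.6667) + (-3.8333)·(0.6667) + (1.1667)·(-4.3333) + (2.1667)·(2.6667) + (-0.8333)·(-3.3333)) / 5 = 6.3333/5 = 1.2667
  s[B,B] = ((1.6667)·(1.6667) + (2.6667)·(2.6667) + (0.6667)·(0.6667) + (-4.3333)·(-4.3333) + (2.6667)·(2.6667) + (-3.3333)·(-3.3333)) / 5 = 47.3333/5 = 9.4667
  Sample standard deviations s_i = √(s[i,i]):
  s(A) = √(6.9667) = 2.6394
  s(B) = √(9.4667) = 3.0768

Step 3 — r_{ij} = s_{ij} / (s_i · s_j):
  r[A,A] = 1 (diagonal).
  r[A,B] = 1.2667 / (2.6394 · 3.0768) = 1.2667 / 8.121 = 0.156
  r[B,B] = 1 (diagonal).

R is symmetric with unit diagonal. Assembling:

R = [[1, 0.156],
 [0.156, 1]]


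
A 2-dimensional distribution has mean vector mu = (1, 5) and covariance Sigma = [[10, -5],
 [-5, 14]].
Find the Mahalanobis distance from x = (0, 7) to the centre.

Step 1 — centre the observation: (x - mu) = (-1, 2).

Step 2 — invert Sigma. det(Sigma) = 10·14 - (-5)² = 115.
  Sigma^{-1} = (1/det) · [[d, -b], [-b, a]] = [[0.1217, 0.0435],
 [0.0435, 0.087]].

Step 3 — form the quadratic (x - mu)^T · Sigma^{-1} · (x - mu):
  Sigma^{-1} · (x - mu) = (-0.0348, 0.1304).
  (x - mu)^T · [Sigma^{-1} · (x - mu)] = (-1)·(-0.0348) + (2)·(0.1304) = 0.2957.

Step 4 — take square root: d = √(0.2957) ≈ 0.5437.

d(x, mu) = √(0.2957) ≈ 0.5437


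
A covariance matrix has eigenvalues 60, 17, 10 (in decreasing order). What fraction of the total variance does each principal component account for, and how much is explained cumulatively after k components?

Step 1 — total variance = trace(Sigma) = Σ λ_i = 60 + 17 + 10 = 87.

Step 2 — fraction explained by component i = λ_i / Σ λ:
  PC1: 60/87 = 0.6897
  PC2: 17/87 = 0.1954
  PC3: 10/87 = 0.1149

Step 3 — cumulative fraction after k components = (λ_1 + ... + λ_k) / Σ λ:
  k = 1: 60/87 = 0.6897
  k = 2: (60 + 17)/87 = 77/87 = 0.8851
  k = 3: (60 + 17 + 10)/87 = 87/87 = 1

Summary (fraction, with percent):

explained: PC1 0.6897 (68.97%), PC2 0.1954 (19.54%), PC3 0.1149 (11.49%);  cumulative: 0.6897, 0.8851, 1


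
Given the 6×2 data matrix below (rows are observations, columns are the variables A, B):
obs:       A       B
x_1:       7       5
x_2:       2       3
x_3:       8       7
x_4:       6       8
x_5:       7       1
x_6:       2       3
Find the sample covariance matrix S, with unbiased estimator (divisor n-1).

Step 1 — column means:
  mean(A) = (7 + 2 + 8 + 6 + 7 + 2) / 6 = 32/6 = 5.3333
  mean(B) = (5 + 3 + 7 + 8 + 1 + 3) / 6 = 27/6 = 4.5

Step 2 — sample covariance S[i,j] = (1/(n-1)) · Σ_k (x_{k,i} - mean_i) · (x_{k,j} - mean_j), with n-1 = 5.
  S[A,A] = ((1.6667)·(1.6667) + (-3.3333)·(-3.3333) + (2.6667)·(2.6667) + (0.6667)·(0.6667) + (1.6667)·(1.6667) + (-3.3333)·(-3.3333)) / 5 = 35.3333/5 = 7.0667
  S[A,B] = ((1.6667)·(0.5) + (-3.3333)·(-1.5) + (2.6667)·(2.5) + (0.6667)·(3.5) + (1.6667)·(-3.5) + (-3.3333)·(-1.5)) / 5 = 14/5 = 2.8
  S[B,B] = ((0.5)·(0.5) + (-1.5)·(-1.5) + (2.5)·(2.5) + (3.5)·(3.5) + (-3.5)·(-3.5) + (-1.5)·(-1.5)) / 5 = 35.5/5 = 7.1

S is symmetric (S[j,i] = S[i,j]). Assembling:

S = [[7.0667, 2.8],
 [2.8, 7.1]]


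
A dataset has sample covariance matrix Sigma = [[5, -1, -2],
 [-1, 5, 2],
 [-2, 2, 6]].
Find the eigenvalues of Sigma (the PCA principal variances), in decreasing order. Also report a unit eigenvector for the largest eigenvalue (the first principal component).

Step 1 — characteristic polynomial p(λ) = det(λI - Sigma) = λ³ - tr·λ² + c_1·λ - det, where tr = trace, c_1 = sum of the principal 2×2 minors, det = det(Sigma):
  tr = 5 + 5 + 6 = 16,
  c_1 = (5·5 - (-1)²) + (5·6 - (-2)²) + (5·6 - (2)²) = 24 + 26 + 26 = 76,
  det = 5·(5·6 - (2)²) - (-1)·((-1)·6 - (2)·(-2)) + (-2)·((-1)·(2) - 5·(-2)) = 5·(26) - (-1)·(-2) + (-2)·(8) = 112.
  So p(λ) = λ³ - 16λ² + 76λ - 112.
Step 2 — look for an integer root (rational root theorem: any rational root is an integer divisor of 112). Testing λ = 4:
  p(4) = 64 - 256 + 304 - 112 = 0  ✓
  Dividing out (λ - 4): p(λ) = (λ - 4)(λ² - 12λ + 28).
Step 3 — remaining eigenvalues from the quadratic λ² - 12λ + 28 = 0:
  Δ = 12² - 4·28 = 144 - 112 = 32,  λ = (12 ± √32)/2 = (12 ± 5.6569)/2 ≈ 8.8284 or 3.1716.
  Sorted: λ_1 = 8.8284,  λ_2 = 4,  λ_3 = 3.1716  (check: sum = 16 = tr ✓).

Step 4 — unit eigenvector for λ_1 ≈ 8.8284: v spans the null space of (Sigma - λ_1 I), whose rows are
  r_1 = (-3.8284, -1, -2),  r_2 = (-1, -3.8284, 2),  r_3 = (-2, 2, -2.8284).
  v is orthogonal to every row, so take v ∝ r_1 × r_2 = ((-1)·(2) - (-2)·(-3.8284), (-2)·(-1) - (-3.8284)·(2), (-3.8284)·(-3.8284) - (-1)·(-1)) ≈ (-9.6569, 9.6569, 13.6569).
  Rescale (multiply by -1 so the first nonzero entry is positive): u = (9.6569, -9.6569, -13.6569).
  ||u|| = √((9.6569)² + (-9.6569)² + (-13.6569)²) = √(373.0193) ≈ 19.3137,  v_1 = u/||u|| ≈ (0.5, -0.5, -0.7071) (||v_1|| = 1).

λ_1 = 8.8284,  λ_2 = 4,  λ_3 = 3.1716;  v_1 ≈ (0.5, -0.5, -0.7071)


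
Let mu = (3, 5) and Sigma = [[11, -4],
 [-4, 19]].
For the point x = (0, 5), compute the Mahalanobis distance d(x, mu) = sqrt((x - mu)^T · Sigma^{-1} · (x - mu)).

Step 1 — centre the observation: (x - mu) = (-3, 0).

Step 2 — invert Sigma. det(Sigma) = 11·19 - (-4)² = 193.
  Sigma^{-1} = (1/det) · [[d, -b], [-b, a]] = [[0.0984, 0.0207],
 [0.0207, 0.057]].

Step 3 — form the quadratic (x - mu)^T · Sigma^{-1} · (x - mu):
  Sigma^{-1} · (x - mu) = (-0.2953, -0.0622).
  (x - mu)^T · [Sigma^{-1} · (x - mu)] = (-3)·(-0.2953) + (0)·(-0.0622) = 0.886.

Step 4 — take square root: d = √(0.886) ≈ 0.9413.

d(x, mu) = √(0.886) ≈ 0.9413


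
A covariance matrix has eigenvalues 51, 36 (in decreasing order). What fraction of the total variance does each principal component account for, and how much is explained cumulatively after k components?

Step 1 — total variance = trace(Sigma) = Σ λ_i = 51 + 36 = 87.

Step 2 — fraction explained by component i = λ_i / Σ λ:
  PC1: 51/87 = 0.5862
  PC2: 36/87 = 0.4138

Step 3 — cumulative fraction after k components = (λ_1 + ... + λ_k) / Σ λ:
  k = 1: 51/87 = 0.5862
  k = 2: (51 + 36)/87 = 87/87 = 1

Summary (fraction, with percent):

explained: PC1 0.5862 (58.62%), PC2 0.4138 (41.38%);  cumulative: 0.5862, 1


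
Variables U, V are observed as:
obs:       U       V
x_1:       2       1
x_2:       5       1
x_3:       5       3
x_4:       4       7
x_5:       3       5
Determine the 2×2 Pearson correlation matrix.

Step 1 — column means:
  mean(U) = (2 + 5 + 5 + 4 + 3) / 5 = 19/5 = 3.8
  mean(V) = (1 + 1 + 3 + 7 + 5) / 5 = 17/5 = 3.4

Step 2 — sample variances and covariances s[i,j] = (1/(n-1)) · Σ_k (x_{k,i} - mean_i) · (x_{k,j} - mean_j), with n-1 = 4:
  s[U,U] = ((-1.8)·(-1.8) + (1.2)·(1.2) + (1.2)·(1.2) + (0.2)·(0.2) + (-0.8)·(-0.8)) / 4 = 6.8/4 = 1.7
  s[U,V] = ((-1.8)·(-2.4) + (1.2)·(-2.4) + (1.2)·(-0.4) + (0.2)·(3.6) + (-0.8)·(1.6)) / 4 = 0.4/4 = 0.1
  s[V,V] = ((-2.4)·(-2.4) + (-2.4)·(-2.4) + (-0.4)·(-0.4) + (3.6)·(3.6) + (1.6)·(1.6)) / 4 = 27.2/4 = 6.8
  Sample standard deviations s_i = √(s[i,i]):
  s(U) = √(1.7) = 1.3038
  s(V) = √(6.8) = 2.6077

Step 3 — r_{ij} = s_{ij} / (s_i · s_j):
  r[U,U] = 1 (diagonal).
  r[U,V] = 0.1 / (1.3038 · 2.6077) = 0.1 / 3.4 = 0.0294
  r[V,V] = 1 (diagonal).

R is symmetric with unit diagonal. Assembling:

R = [[1, 0.0294],
 [0.0294, 1]]


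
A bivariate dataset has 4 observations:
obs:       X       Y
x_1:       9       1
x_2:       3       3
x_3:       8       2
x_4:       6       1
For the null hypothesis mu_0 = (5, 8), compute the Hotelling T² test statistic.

Step 1 — sample mean vector:
  mean(X) = (9 + 3 + 8 + 6) / 4 = 26/4 = 6.5
  mean(Y) = (1 + 3 + 2 + 1) / 4 = 7/4 = 1.75
  x̄ = (6.5, 1.75),  deviation x̄ - mu_0 = (6.5, 1.75) - (5, 8) = (1.5, -6.25).

Step 2 — sample covariance matrix, S[i,j] = (1/(n-1)) · Σ_k (x_{k,i} - mean_i) · (x_{k,j} - mean_j), divisor n-1 = 3:
  S[X,X] = ((2.5)·(2.5) + (-3.5)·(-3.5) + (1.5)·(1.5) + (-0.5)·(-0.5)) / 3 = 21/3 = 7
  S[X,Y] = ((2.5)·(-0.75) + (-3.5)·(1.25) + (1.5)·(0.25) + (-0.5)·(-0.75)) / 3 = -5.5/3 = -1.8333
  S[Y,Y] = ((-0.75)·(-0.75) + (1.25)·(1.25) + (0.25)·(0.25) + (-0.75)·(-0.75)) / 3 = 2.75/3 = 0.9167
  S = [[7, -1.8333],
 [-1.8333, 0.9167]].

Step 3 — invert S. det(S) = 7·0.9167 - (-1.8333)² = 3.0556.
  S^{-1} = (1/det) · [[d, -b], [-b, a]] = [[0.3, 0.6],
 [0.6, 2.2909]].

Step 4 — quadratic form (x̄ - mu_0)^T · S^{-1} · (x̄ - mu_0):
  S^{-1} · (x̄ - mu_0) = (-3.3, -13.4182),
  (x̄ - mu_0)^T · [...] = (1.5)·(-3.3) + (-6.25)·(-13.4182) = 78.9136.

Step 5 — scale by n: T² = 4 · 78.9136 = 315.6545.

T² ≈ 315.6545


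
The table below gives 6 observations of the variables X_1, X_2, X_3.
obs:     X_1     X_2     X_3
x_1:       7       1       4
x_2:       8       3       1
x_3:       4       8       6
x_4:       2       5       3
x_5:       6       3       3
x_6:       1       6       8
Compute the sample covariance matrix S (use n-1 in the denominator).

Step 1 — column means:
  mean(X_1) = (7 + 8 + 4 + 2 + 6 + 1) / 6 = 28/6 = 4.6667
  mean(X_2) = (1 + 3 + 8 + 5 + 3 + 6) / 6 = 26/6 = 4.3333
  mean(X_3) = (4 + 1 + 6 + 3 + 3 + 8) / 6 = 25/6 = 4.1667

Step 2 — sample covariance S[i,j] = (1/(n-1)) · Σ_k (x_{k,i} - mean_i) · (x_{k,j} - mean_j), with n-1 = 5.
  S[X_1,X_1] = ((2.3333)·(2.3333) + (3.3333)·(3.3333) + (-0.6667)·(-0.6667) + (-2.6667)·(-2.6667) + (1.3333)·(1.3333) + (-3.6667)·(-3.6667)) / 5 = 39.3333/5 = 7.8667
  S[X_1,X_2] = ((2.3333)·(-3.3333) + (3.3333)·(-1.3333) + (-0.6667)·(3.6667) + (-2.6667)·(0.6667) + (1.3333)·(-1.3333) + (-3.6667)·(1.6667)) / 5 = -24.3333/5 = -4.8667
  S[X_1,X_3] = ((2.3333)·(-0.1667) + (3.3333)·(-3.1667) + (-0.6667)·(1.8333) + (-2.6667)·(-1.1667) + (1.3333)·(-1.1667) + (-3.6667)·(3.8333)) / 5 = -24.6667/5 = -4.9333
  S[X_2,X_2] = ((-3.3333)·(-3.3333) + (-1.3333)·(-1.3333) + (3.6667)·(3.6667) + (0.6667)·(0.6667) + (-1.3333)·(-1.3333) + (1.6667)·(1.6667)) / 5 = 31.3333/5 = 6.2667
  S[X_2,X_3] = ((-3.3333)·(-0.1667) + (-1.3333)·(-3.1667) + (3.6667)·(1.8333) + (0.6667)·(-1.1667) + (-1.3333)·(-1.1667) + (1.6667)·(3.8333)) / 5 = 18.6667/5 = 3.7333
  S[X_3,X_3] = ((-0.1667)·(-0.1667) + (-3.1667)·(-3.1667) + (1.8333)·(1.8333) + (-1.1667)·(-1.1667) + (-1.1667)·(-1.1667) + (3.8333)·(3.8333)) / 5 = 30.8333/5 = 6.1667

S is symmetric (S[j,i] = S[i,j]). Assembling:

S = [[7.8667, -4.8667, -4.9333],
 [-4.8667, 6.2667, 3.7333],
 [-4.9333, 3.7333, 6.1667]]


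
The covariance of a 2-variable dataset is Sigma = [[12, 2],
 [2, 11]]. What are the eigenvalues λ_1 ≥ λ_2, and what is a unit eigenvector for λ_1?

Step 1 — characteristic polynomial of 2×2 Sigma:
  det(Sigma - λI) = λ² - trace · λ + det = 0.
  trace = 12 + 11 = 23, det = 12·11 - (2)² = 128.
Step 2 — discriminant:
  Δ = trace² - 4·det = 529 - 512 = 17.
Step 3 — eigenvalues:
  λ = (trace ± √Δ)/2 = (23 ± 4.1231)/2,
  λ_1 = 13.5616,  λ_2 = 9.4384.

Step 4 — unit eigenvector for λ_1: solve (Sigma - λ_1 I)v = 0. First row:
  (12 - 13.5616)·v_x + (2)·v_y = 0, i.e. (-1.5616)·v_x + (2)·v_y = 0,
  so v ∝ (b, λ_1 - a) = (2, 1.5616) = u.
  ||u|| = √((2)² + (1.5616)²) = √(6.4384) ≈ 2.5374,
  v_1 = u/||u|| ≈ (0.7882, 0.6154) (||v_1|| = 1).

λ_1 = 13.5616,  λ_2 = 9.4384;  v_1 ≈ (0.7882, 0.6154)


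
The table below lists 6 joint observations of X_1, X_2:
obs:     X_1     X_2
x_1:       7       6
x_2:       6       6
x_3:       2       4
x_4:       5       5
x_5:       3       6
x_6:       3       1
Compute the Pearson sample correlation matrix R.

Step 1 — column means:
  mean(X_1) = (7 + 6 + 2 + 5 + 3 + 3) / 6 = 26/6 = 4.3333
  mean(X_2) = (6 + 6 + 4 + 5 + 6 + 1) / 6 = 28/6 = 4.6667

Step 2 — sample variances and covariances s[i,j] = (1/(n-1)) · Σ_k (x_{k,i} - mean_i) · (x_{k,j} - mean_j), with n-1 = 5:
  s[X_1,X_1] = ((2.6667)·(2.6667) + (1.6667)·(1.6667) + (-2.3333)·(-2.3333) + (0.6667)·(0.6667) + (-1.3333)·(-1.3333) + (-1.3333)·(-1.3333)) / 5 = 19.3333/5 = 3.8667
  s[X_1,X_2] = ((2.6667)·(1.3333) + (1.6667)·(1.3333) + (-2.3333)·(-0.6667) + (0.6667)·(0.3333) + (-1.3333)·(1.3333) + (-1.3333)·(-3.6667)) / 5 = 10.6667/5 = 2.1333
  s[X_2,X_2] = ((1.3333)·(1.3333) + (1.3333)·(1.3333) + (-0.6667)·(-0.6667) + (0.3333)·(0.3333) + (1.3333)·(1.3333) + (-3.6667)·(-3.6667)) / 5 = 19.3333/5 = 3.8667
  Sample standard deviations s_i = √(s[i,i]):
  s(X_1) = √(3.8667) = 1.9664
  s(X_2) = √(3.8667) = 1.9664

Step 3 — r_{ij} = s_{ij} / (s_i · s_j):
  r[X_1,X_1] = 1 (diagonal).
  r[X_1,X_2] = 2.1333 / (1.9664 · 1.9664) = 2.1333 / 3.8667 = 0.5517
  r[X_2,X_2] = 1 (diagonal).

R is symmetric with unit diagonal. Assembling:

R = [[1, 0.5517],
 [0.5517, 1]]


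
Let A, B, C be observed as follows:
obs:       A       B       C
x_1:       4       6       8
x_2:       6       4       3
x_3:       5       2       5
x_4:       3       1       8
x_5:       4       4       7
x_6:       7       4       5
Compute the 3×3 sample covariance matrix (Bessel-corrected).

Step 1 — column means:
  mean(A) = (4 + 6 + 5 + 3 + 4 + 7) / 6 = 29/6 = 4.8333
  mean(B) = (6 + 4 + 2 + 1 + 4 + 4) / 6 = 21/6 = 3.5
  mean(C) = (8 + 3 + 5 + 8 + 7 + 5) / 6 = 36/6 = 6

Step 2 — sample covariance S[i,j] = (1/(n-1)) · Σ_k (x_{k,i} - mean_i) · (x_{k,j} - mean_j), with n-1 = 5.
  S[A,A] = ((-0.8333)·(-0.8333) + (1.1667)·(1.1667) + (0.1667)·(0.1667) + (-1.8333)·(-1.8333) + (-0.8333)·(-0.8333) + (2.1667)·(2.1667)) / 5 = 10.8333/5 = 2.1667
  S[A,B] = ((-0.8333)·(2.5) + (1.1667)·(0.5) + (0.1667)·(-1.5) + (-1.8333)·(-2.5) + (-0.8333)·(0.5) + (2.1667)·(0.5)) / 5 = 3.5/5 = 0.7
  S[A,C] = ((-0.8333)·(2) + (1.1667)·(-3) + (0.1667)·(-1) + (-1.8333)·(2) + (-0.8333)·(1) + (2.1667)·(-1)) / 5 = -12/5 = -2.4
  S[B,B] = ((2.5)·(2.5) + (0.5)·(0.5) + (-1.5)·(-1.5) + (-2.5)·(-2.5) + (0.5)·(0.5) + (0.5)·(0.5)) / 5 = 15.5/5 = 3.1
  S[B,C] = ((2.5)·(2) + (0.5)·(-3) + (-1.5)·(-1) + (-2.5)·(2) + (0.5)·(1) + (0.5)·(-1)) / 5 = 0/5 = 0
  S[C,C] = ((2)·(2) + (-3)·(-3) + (-1)·(-1) + (2)·(2) + (1)·(1) + (-1)·(-1)) / 5 = 20/5 = 4

S is symmetric (S[j,i] = S[i,j]). Assembling:

S = [[2.1667, 0.7, -2.4],
 [0.7, 3.1, 0],
 [-2.4, 0, 4]]


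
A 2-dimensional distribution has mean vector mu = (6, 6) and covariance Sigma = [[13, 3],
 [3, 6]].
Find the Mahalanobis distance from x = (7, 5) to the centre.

Step 1 — centre the observation: (x - mu) = (1, -1).

Step 2 — invert Sigma. det(Sigma) = 13·6 - (3)² = 69.
  Sigma^{-1} = (1/det) · [[d, -b], [-b, a]] = [[0.087, -0.0435],
 [-0.0435, 0.1884]].

Step 3 — form the quadratic (x - mu)^T · Sigma^{-1} · (x - mu):
  Sigma^{-1} · (x - mu) = (0.1304, -0.2319).
  (x - mu)^T · [Sigma^{-1} · (x - mu)] = (1)·(0.1304) + (-1)·(-0.2319) = 0.3623.

Step 4 — take square root: d = √(0.3623) ≈ 0.6019.

d(x, mu) = √(0.3623) ≈ 0.6019


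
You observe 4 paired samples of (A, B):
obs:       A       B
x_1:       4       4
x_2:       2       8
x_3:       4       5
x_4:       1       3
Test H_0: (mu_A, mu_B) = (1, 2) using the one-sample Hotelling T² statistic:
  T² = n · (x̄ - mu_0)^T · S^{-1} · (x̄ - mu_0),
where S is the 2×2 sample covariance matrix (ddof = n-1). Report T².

Step 1 — sample mean vector:
  mean(A) = (4 + 2 + 4 + 1) / 4 = 11/4 = 2.75
  mean(B) = (4 + 8 + 5 + 3) / 4 = 20/4 = 5
  x̄ = (2.75, 5),  deviation x̄ - mu_0 = (2.75, 5) - (1, 2) = (1.75, 3).

Step 2 — sample covariance matrix, S[i,j] = (1/(n-1)) · Σ_k (x_{k,i} - mean_i) · (x_{k,j} - mean_j), divisor n-1 = 3:
  S[A,A] = ((1.25)·(1.25) + (-0.75)·(-0.75) + (1.25)·(1.25) + (-1.75)·(-1.75)) / 3 = 6.75/3 = 2.25
  S[A,B] = ((1.25)·(-1) + (-0.75)·(3) + (1.25)·(0) + (-1.75)·(-2)) / 3 = 0/3 = 0
  S[B,B] = ((-1)·(-1) + (3)·(3) + (0)·(0) + (-2)·(-2)) / 3 = 14/3 = 4.6667
  S = [[2.25, 0],
 [0, 4.6667]].

Step 3 — invert S. det(S) = 2.25·4.6667 - (0)² = 10.5.
  S^{-1} = (1/det) · [[d, -b], [-b, a]] = [[0.4444, 0],
 [0, 0.2143]].

Step 4 — quadratic form (x̄ - mu_0)^T · S^{-1} · (x̄ - mu_0):
  S^{-1} · (x̄ - mu_0) = (0.7778, 0.6429),
  (x̄ - mu_0)^T · [...] = (1.75)·(0.7778) + (3)·(0.6429) = 3.2897.

Step 5 — scale by n: T² = 4 · 3.2897 = 13.1587.

T² ≈ 13.1587


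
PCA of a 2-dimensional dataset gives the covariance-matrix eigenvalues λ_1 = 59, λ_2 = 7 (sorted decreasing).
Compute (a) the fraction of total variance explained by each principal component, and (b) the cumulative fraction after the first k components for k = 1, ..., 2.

Step 1 — total variance = trace(Sigma) = Σ λ_i = 59 + 7 = 66.

Step 2 — fraction explained by component i = λ_i / Σ λ:
  PC1: 59/66 = 0.8939
  PC2: 7/66 = 0.1061

Step 3 — cumulative fraction after k components = (λ_1 + ... + λ_k) / Σ λ:
  k = 1: 59/66 = 0.8939
  k = 2: (59 + 7)/66 = 66/66 = 1

Summary (fraction, with percent):

explained: PC1 0.8939 (89.39%), PC2 0.1061 (10.61%);  cumulative: 0.8939, 1


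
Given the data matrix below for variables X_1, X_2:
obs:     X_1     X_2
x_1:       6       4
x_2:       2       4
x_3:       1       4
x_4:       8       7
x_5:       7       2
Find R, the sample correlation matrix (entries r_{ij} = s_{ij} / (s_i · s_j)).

Step 1 — column means:
  mean(X_1) = (6 + 2 + 1 + 8 + 7) / 5 = 24/5 = 4.8
  mean(X_2) = (4 + 4 + 4 + 7 + 2) / 5 = 21/5 = 4.2

Step 2 — sample variances and covariances s[i,j] = (1/(n-1)) · Σ_k (x_{k,i} - mean_i) · (x_{k,j} - mean_j), with n-1 = 4:
  s[X_1,X_1] = ((1.2)·(1.2) + (-2.8)·(-2.8) + (-3.8)·(-3.8) + (3.2)·(3.2) + (2.2)·(2.2)) / 4 = 38.8/4 = 9.7
  s[X_1,X_2] = ((1.2)·(-0.2) + (-2.8)·(-0.2) + (-3.8)·(-0.2) + (3.2)·(2.8) + (2.2)·(-2.2)) / 4 = 5.2/4 = 1.3
  s[X_2,X_2] = ((-0.2)·(-0.2) + (-0.2)·(-0.2) + (-0.2)·(-0.2) + (2.8)·(2.8) + (-2.2)·(-2.2)) / 4 = 12.8/4 = 3.2
  Sample standard deviations s_i = √(s[i,i]):
  s(X_1) = √(9.7) = 3.1145
  s(X_2) = √(3.2) = 1.7889

Step 3 — r_{ij} = s_{ij} / (s_i · s_j):
  r[X_1,X_1] = 1 (diagonal).
  r[X_1,X_2] = 1.3 / (3.1145 · 1.7889) = 1.3 / 5.5714 = 0.2333
  r[X_2,X_2] = 1 (diagonal).

R is symmetric with unit diagonal. Assembling:

R = [[1, 0.2333],
 [0.2333, 1]]
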